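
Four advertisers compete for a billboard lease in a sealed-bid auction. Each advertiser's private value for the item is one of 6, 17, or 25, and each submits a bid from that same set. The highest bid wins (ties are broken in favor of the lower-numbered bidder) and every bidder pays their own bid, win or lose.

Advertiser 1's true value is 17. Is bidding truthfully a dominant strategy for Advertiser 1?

No

Consider the case where Advertiser 2 bids 6, Advertiser 3 bids 6 and Advertiser 4 bids 6.
Truthful bid 17: wins, pays 17, utility 17 - 17 = 0.
Bid 6 instead: wins, pays 6, utility 17 - 6 = 11.
Since 11 > 0, bidding 6 is strictly better here, so truthful bidding is not dominant.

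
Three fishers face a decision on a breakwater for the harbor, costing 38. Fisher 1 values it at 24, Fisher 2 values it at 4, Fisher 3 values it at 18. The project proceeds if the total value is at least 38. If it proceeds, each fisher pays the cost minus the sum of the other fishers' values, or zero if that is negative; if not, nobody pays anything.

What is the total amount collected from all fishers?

26

Total value 46 ≥ cost 38, so it is built.
Fisher 1: others sum to 22; max(0, 38 - 22) = 16.
Fisher 2: others sum to 42; max(0, 38 - 42) = 0.
Fisher 3: others sum to 28; max(0, 38 - 28) = 10.
Total collected = 16 + 0 + 10 = 26.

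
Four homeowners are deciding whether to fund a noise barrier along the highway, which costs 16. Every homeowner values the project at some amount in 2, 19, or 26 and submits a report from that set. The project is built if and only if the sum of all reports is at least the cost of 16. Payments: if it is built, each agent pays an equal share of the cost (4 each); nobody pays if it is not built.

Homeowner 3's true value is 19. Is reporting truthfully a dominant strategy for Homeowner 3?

Check each profile of the others' reports and compare truth against every alternative report.
Others report (2, 2, 2): truth gives 15, best alternative gives 15.
Others report (2, 2, 19): truth gives 15, best alternative gives 15.
Others report (2, 2, 26): truth gives 15, best alternative gives 15.
Others report (2, 19, 2): truth gives 15, best alternative gives 15.
Others report (2, 19, 19): truth gives 15, best alternative gives 15.
Others report (2, 19, 26): truth gives 15, best alternative gives 15.
(Remaining 21 profiles checked similarly; truth is weakly best in each.)
In every case the truthful report is at least as good as any alternative, so it is a dominant strategy.

Yes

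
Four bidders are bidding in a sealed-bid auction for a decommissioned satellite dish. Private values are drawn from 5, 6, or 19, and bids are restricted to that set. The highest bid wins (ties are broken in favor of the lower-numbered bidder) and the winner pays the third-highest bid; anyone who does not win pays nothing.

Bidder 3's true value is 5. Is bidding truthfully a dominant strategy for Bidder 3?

Check each profile of the others' bids and compare truth against every alternative bid.
Others bid (5, 5, 5): truth gives 0, best alternative gives 0.
Others bid (5, 5, 6): truth gives 0, best alternative gives 0.
Others bid (5, 5, 19): truth gives 0, best alternative gives 0.
Others bid (5, 6, 5): truth gives 0, best alternative gives 0.
Others bid (5, 6, 6): truth gives 0, best alternative gives 0.
Others bid (5, 6, 19): truth gives 0, best alternative gives 0.
(Remaining 21 profiles checked similarly; truth is weakly best in each.)
In every case the truthful bid is at least as good as any alternative, so it is a dominant strategy.

Yes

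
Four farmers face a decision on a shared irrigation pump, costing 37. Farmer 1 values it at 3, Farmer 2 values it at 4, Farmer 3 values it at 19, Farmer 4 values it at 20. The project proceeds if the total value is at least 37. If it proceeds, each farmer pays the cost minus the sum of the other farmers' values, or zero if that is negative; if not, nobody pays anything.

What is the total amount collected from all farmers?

Total value 46 ≥ cost 37, so it is built.
Farmer 1: others sum to 43; max(0, 37 - 43) = 0.
Farmer 2: others sum to 42; max(0, 37 - 42) = 0.
Farmer 3: others sum to 27; max(0, 37 - 27) = 10.
Farmer 4: others sum to 26; max(0, 37 - 26) = 11.
Total collected = 0 + 0 + 10 + 11 = 21.

21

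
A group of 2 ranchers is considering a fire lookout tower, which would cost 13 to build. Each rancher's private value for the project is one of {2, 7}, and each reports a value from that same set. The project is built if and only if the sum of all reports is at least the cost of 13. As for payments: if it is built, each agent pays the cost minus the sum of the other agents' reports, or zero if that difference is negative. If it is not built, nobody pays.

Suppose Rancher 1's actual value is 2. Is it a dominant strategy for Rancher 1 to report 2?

Check each profile of the others' reports and compare truth against every alternative report.
Others report (7): truth gives 0, best alternative gives -4.
Others report (2): truth gives 0, best alternative gives 0.
In every case the truthful report is at least as good as any alternative, so it is a dominant strategy.

Yes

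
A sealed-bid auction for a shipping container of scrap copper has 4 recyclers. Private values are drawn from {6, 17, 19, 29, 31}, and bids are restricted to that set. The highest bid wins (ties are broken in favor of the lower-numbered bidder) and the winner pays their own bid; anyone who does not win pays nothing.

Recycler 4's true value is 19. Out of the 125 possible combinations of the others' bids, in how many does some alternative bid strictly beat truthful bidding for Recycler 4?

1

Others bid (6, 6, 6): truth gives 0; bid 17 gives 2 > 0. Violating.
Others bid (6, 6, 17): truth gives 0; no alternative beats it.
Others bid (6, 6, 19): truth gives 0; no alternative beats it.
(Checking all 125 profiles: 1 has a profitable deviation, 124 do not.)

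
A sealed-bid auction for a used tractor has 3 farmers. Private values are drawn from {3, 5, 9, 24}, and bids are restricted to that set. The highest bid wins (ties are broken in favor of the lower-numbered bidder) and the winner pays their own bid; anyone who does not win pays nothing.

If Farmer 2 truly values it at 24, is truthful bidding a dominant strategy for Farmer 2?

Consider the case where Farmer 1 bids 3 and Farmer 3 bids 3.
Truthful bid 24: wins, pays 24, utility 24 - 24 = 0.
Bid 5 instead: wins, pays 5, utility 24 - 5 = 19.
Since 19 > 0, bidding 5 is strictly better here, so truthful bidding is not dominant.

No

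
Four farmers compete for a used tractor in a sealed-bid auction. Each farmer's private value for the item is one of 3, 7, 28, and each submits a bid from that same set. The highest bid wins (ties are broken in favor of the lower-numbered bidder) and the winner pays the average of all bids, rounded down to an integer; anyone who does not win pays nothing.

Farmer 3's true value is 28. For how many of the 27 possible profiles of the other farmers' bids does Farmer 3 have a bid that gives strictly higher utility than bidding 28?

Others bid (3, 3, 3): truth gives 19; bid 7 gives 24 > 19. Violating.
Others bid (3, 3, 7): truth gives 18; bid 7 gives 23 > 18. Violating.
Others bid (3, 3, 28): truth gives 13; no alternative beats it.
Others bid (3, 7, 3): truth gives 18; no alternative beats it.
(Checking all 27 profiles: 2 have a profitable deviation, 25 do not.)

2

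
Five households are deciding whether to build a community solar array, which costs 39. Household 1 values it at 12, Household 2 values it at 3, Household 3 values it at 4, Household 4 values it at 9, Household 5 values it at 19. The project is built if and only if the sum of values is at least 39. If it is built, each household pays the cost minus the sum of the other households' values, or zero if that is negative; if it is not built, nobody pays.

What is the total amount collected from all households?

Total value 47 ≥ cost 39, so it is built.
Household 1: others sum to 35; max(0, 39 - 35) = 4.
Household 2: others sum to 44; max(0, 39 - 44) = 0.
Household 3: others sum to 43; max(0, 39 - 43) = 0.
Household 4: others sum to 38; max(0, 39 - 38) = 1.
Household 5: others sum to 28; max(0, 39 - 28) = 11.
Total collected = 4 + 0 + 0 + 1 + 11 = 16.

16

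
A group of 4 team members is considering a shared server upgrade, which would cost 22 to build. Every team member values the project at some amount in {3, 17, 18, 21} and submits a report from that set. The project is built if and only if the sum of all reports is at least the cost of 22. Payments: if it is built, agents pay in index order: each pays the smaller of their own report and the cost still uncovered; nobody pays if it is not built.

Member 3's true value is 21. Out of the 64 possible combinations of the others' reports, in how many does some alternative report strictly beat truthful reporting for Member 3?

3

Others report (3, 3, 17): truth gives 5; report 3 gives 18 > 5. Violating.
Others report (3, 3, 18): truth gives 5; report 3 gives 18 > 5. Violating.
Others report (3, 3, 21): truth gives 5; report 3 gives 18 > 5. Violating.
Others report (3, 3, 3): truth gives 5; no alternative beats it.
Others report (3, 17, 3): truth gives 19; no alternative beats it.
(Checking all 64 profiles: 3 have a profitable deviation, 61 do not.)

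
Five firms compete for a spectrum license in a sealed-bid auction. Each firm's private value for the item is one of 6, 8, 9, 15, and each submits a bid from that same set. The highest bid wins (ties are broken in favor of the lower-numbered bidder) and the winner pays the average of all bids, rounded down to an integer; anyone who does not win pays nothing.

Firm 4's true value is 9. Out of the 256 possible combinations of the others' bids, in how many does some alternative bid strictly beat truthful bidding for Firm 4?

13

Others bid (6, 6, 6, 8): truth gives 2; bid 8 gives 3 > 2. Violating.
Others bid (6, 6, 9, 6): truth gives 0; bid 15 gives 1 > 0. Violating.
Others bid (6, 6, 9, 8): truth gives 0; bid 15 gives 1 > 0. Violating.
Others bid (6, 8, 9, 6): truth gives 0; bid 15 gives 1 > 0. Violating.
Others bid (6, 6, 6, 6): truth gives 3; no alternative beats it.
Others bid (6, 6, 6, 9): truth gives 2; no alternative beats it.
(Checking all 256 profiles: 13 have a profitable deviation, 243 do not.)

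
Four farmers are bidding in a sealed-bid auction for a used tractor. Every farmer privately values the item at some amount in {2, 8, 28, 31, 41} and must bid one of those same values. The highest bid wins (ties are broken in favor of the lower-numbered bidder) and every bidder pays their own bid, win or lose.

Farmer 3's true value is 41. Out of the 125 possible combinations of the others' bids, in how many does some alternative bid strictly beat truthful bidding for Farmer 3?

81

Others bid (2, 2, 2): truth gives 0; bid 8 gives 33 > 0. Violating.
Others bid (2, 2, 8): truth gives 0; bid 8 gives 33 > 0. Violating.
Others bid (2, 2, 28): truth gives 0; bid 28 gives 13 > 0. Violating.
Others bid (2, 2, 31): truth gives 0; bid 31 gives 10 > 0. Violating.
Others bid (2, 2, 41): truth gives 0; no alternative beats it.
Others bid (2, 8, 41): truth gives 0; no alternative beats it.
(Checking all 125 profiles: 81 have a profitable deviation, 44 do not.)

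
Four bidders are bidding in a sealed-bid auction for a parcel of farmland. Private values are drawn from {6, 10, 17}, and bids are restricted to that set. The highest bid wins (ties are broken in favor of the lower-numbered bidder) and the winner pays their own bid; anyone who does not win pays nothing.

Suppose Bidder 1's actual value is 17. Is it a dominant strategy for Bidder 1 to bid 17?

Consider the case where Bidder 2 bids 6, Bidder 3 bids 6 and Bidder 4 bids 6.
Truthful bid 17: wins, pays 17, utility 17 - 17 = 0.
Bid 6 instead: wins, pays 6, utility 17 - 6 = 11.
Since 11 > 0, bidding 6 is strictly better here, so truthful bidding is not dominant.

No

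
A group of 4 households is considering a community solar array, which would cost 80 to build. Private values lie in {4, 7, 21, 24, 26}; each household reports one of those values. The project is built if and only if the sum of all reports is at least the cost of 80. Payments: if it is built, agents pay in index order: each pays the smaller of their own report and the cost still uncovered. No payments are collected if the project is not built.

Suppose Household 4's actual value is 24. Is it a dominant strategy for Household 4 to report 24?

Check each profile of the others' reports and compare truth against every alternative report.
Others report (26, 26, 26): truth gives 22, best alternative gives 22.
Others report (24, 26, 26): truth gives 20, best alternative gives 20.
Others report (26, 24, 26): truth gives 20, best alternative gives 20.
Others report (26, 26, 24): truth gives 20, best alternative gives 20.
Others report (24, 24, 26): truth gives 18, best alternative gives 18.
Others report (24, 26, 24): truth gives 18, best alternative gives 18.
(Remaining 119 profiles checked similarly; truth is weakly best in each.)
In every case the truthful report is at least as good as any alternative, so it is a dominant strategy.

Yes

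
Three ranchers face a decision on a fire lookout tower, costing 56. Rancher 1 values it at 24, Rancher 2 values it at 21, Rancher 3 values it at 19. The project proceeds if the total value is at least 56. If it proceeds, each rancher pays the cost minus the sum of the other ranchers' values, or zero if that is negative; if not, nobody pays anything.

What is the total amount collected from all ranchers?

Total value 64 ≥ cost 56, so it is built.
Rancher 1: others sum to 40; max(0, 56 - 40) = 16.
Rancher 2: others sum to 43; max(0, 56 - 43) = 13.
Rancher 3: others sum to 45; max(0, 56 - 45) = 11.
Total collected = 16 + 13 + 11 = 40.

40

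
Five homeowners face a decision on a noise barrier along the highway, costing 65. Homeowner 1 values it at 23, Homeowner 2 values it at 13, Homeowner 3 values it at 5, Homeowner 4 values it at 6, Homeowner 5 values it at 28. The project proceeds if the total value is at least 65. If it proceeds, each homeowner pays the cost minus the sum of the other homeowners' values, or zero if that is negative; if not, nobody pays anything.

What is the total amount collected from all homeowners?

Total value 75 ≥ cost 65, so it is built.
Homeowner 1: others sum to 52; max(0, 65 - 52) = 13.
Homeowner 2: others sum to 62; max(0, 65 - 62) = 3.
Homeowner 3: others sum to 70; max(0, 65 - 70) = 0.
Homeowner 4: others sum to 69; max(0, 65 - 69) = 0.
Homeowner 5: others sum to 47; max(0, 65 - 47) = 18.
Total collected = 13 + 3 + 0 + 0 + 18 = 34.

34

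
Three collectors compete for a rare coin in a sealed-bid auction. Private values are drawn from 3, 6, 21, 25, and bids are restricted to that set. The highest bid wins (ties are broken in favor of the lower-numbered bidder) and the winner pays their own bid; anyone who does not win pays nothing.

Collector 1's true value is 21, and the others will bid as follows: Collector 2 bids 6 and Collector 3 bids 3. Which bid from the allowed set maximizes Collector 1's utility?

6

Bid 3: loses, pays 0, utility 0.
Bid 6: wins, pays 6, utility 21 - 6 = 15.
Bid 21: wins, pays 21, utility 21 - 21 = 0.
Bid 25: wins, pays 25, utility 21 - 25 = -4.
The best choice is 6 with utility 15.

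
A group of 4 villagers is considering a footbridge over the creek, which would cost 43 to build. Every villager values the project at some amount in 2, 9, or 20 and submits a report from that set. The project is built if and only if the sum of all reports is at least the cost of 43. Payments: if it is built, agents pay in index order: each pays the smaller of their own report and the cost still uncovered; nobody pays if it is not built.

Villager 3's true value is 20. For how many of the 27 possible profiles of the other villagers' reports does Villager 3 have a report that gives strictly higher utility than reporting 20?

10

Others report (2, 20, 20): truth gives 0; report 2 gives 18 > 0. Violating.
Others report (9, 9, 20): truth gives 0; report 9 gives 11 > 0. Violating.
Others report (9, 20, 9): truth gives 6; report 9 gives 11 > 6. Violating.
Others report (9, 20, 20): truth gives 6; report 2 gives 18 > 6. Violating.
Others report (2, 2, 2): truth gives 0; no alternative beats it.
Others report (2, 2, 9): truth gives 0; no alternative beats it.
(Checking all 27 profiles: 10 have a profitable deviation, 17 do not.)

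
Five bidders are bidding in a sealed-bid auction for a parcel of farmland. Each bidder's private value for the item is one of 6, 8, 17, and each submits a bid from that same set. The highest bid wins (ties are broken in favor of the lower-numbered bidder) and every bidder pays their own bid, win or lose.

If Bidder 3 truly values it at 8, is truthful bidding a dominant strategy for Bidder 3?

No

Consider the case where Bidder 1 bids 6, Bidder 2 bids 6, Bidder 4 bids 6 and Bidder 5 bids 17.
Truthful bid 8: loses but pays 8, utility -8.
Bid 6 instead: loses but pays 6, utility -6.
Since -6 > -8, bidding 6 is strictly better here, so truthful bidding is not dominant.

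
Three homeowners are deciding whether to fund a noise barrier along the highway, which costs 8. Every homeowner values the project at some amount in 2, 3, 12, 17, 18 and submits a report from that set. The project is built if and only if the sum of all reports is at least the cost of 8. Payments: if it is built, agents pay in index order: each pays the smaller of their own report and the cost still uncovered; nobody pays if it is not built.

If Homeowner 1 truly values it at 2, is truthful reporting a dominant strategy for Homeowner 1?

Yes

Check each profile of the others' reports and compare truth against every alternative report.
Others report (2, 3): truth gives 0, best alternative gives -1.
Others report (2, 12): truth gives 0, best alternative gives -1.
Others report (2, 17): truth gives 0, best alternative gives -1.
Others report (2, 18): truth gives 0, best alternative gives -1.
Others report (3, 2): truth gives 0, best alternative gives -1.
Others report (3, 3): truth gives 0, best alternative gives -1.
(Remaining 19 profiles checked similarly; truth is weakly best in each.)
In every case the truthful report is at least as good as any alternative, so it is a dominant strategy.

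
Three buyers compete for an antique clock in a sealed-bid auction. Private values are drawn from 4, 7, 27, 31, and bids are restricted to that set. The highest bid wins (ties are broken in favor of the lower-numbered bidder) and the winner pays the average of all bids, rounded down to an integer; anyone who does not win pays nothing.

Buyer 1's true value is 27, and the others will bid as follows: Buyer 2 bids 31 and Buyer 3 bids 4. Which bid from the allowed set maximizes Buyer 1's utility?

Bid 4: loses, pays 0, utility 0.
Bid 7: loses, pays 0, utility 0.
Bid 27: loses, pays 0, utility 0.
Bid 31: wins, pays 22, utility 27 - 22 = 5.
The best choice is 31 with utility 5.

31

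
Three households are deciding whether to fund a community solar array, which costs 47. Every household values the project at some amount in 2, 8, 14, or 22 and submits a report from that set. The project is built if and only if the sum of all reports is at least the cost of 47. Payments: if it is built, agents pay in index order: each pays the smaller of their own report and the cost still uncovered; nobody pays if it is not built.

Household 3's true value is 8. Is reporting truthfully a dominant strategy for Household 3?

Check each profile of the others' reports and compare truth against every alternative report.
Others report (22, 22): truth gives 5, best alternative gives 5.
Others report (2, 2): truth gives 0, best alternative gives 0.
Others report (2, 8): truth gives 0, best alternative gives 0.
Others report (2, 14): truth gives 0, best alternative gives 0.
Others report (2, 22): truth gives 0, best alternative gives 0.
Others report (8, 2): truth gives 0, best alternative gives 0.
(Remaining 10 profiles checked similarly; truth is weakly best in each.)
In every case the truthful report is at least as good as any alternative, so it is a dominant strategy.

Yes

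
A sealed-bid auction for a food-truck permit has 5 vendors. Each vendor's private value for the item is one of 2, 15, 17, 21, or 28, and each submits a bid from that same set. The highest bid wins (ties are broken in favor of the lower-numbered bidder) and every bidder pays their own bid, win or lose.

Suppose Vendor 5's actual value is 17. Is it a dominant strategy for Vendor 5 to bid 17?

Consider the case where Vendor 1 bids 2, Vendor 2 bids 2, Vendor 3 bids 2 and Vendor 4 bids 2.
Truthful bid 17: wins, pays 17, utility 17 - 17 = 0.
Bid 15 instead: wins, pays 15, utility 17 - 15 = 2.
Since 2 > 0, bidding 15 is strictly better here, so truthful bidding is not dominant.

No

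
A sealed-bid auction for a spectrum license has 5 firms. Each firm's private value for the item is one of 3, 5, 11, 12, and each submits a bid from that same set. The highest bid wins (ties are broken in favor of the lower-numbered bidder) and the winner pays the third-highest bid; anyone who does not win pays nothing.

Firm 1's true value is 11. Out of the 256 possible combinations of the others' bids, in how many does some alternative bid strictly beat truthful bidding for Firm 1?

Others bid (3, 3, 3, 12): truth gives 0; bid 12 gives 8 > 0. Violating.
Others bid (3, 3, 5, 12): truth gives 0; bid 12 gives 6 > 0. Violating.
Others bid (3, 3, 12, 3): truth gives 0; bid 12 gives 8 > 0. Violating.
Others bid (3, 3, 12, 5): truth gives 0; bid 12 gives 6 > 0. Violating.
Others bid (3, 3, 3, 3): truth gives 8; no alternative beats it.
Others bid (3, 3, 3, 5): truth gives 8; no alternative beats it.
(Checking all 256 profiles: 32 have a profitable deviation, 224 do not.)

32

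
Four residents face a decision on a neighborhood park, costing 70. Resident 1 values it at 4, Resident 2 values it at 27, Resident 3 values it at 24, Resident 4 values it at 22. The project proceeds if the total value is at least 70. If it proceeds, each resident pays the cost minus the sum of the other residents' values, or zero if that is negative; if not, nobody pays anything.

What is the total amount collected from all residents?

52

Total value 77 ≥ cost 70, so it is built.
Resident 1: others sum to 73; max(0, 70 - 73) = 0.
Resident 2: others sum to 50; max(0, 70 - 50) = 20.
Resident 3: others sum to 53; max(0, 70 - 53) = 17.
Resident 4: others sum to 55; max(0, 70 - 55) = 15.
Total collected = 0 + 20 + 17 + 15 = 52.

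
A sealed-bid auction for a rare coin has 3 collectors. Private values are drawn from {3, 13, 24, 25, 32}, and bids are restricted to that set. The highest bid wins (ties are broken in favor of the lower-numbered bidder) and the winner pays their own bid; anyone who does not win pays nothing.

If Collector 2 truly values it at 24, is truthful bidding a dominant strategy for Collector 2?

No

Consider the case where Collector 1 bids 3 and Collector 3 bids 3.
Truthful bid 24: wins, pays 24, utility 24 - 24 = 0.
Bid 13 instead: wins, pays 13, utility 24 - 13 = 11.
Since 11 > 0, bidding 13 is strictly better here, so truthful bidding is not dominant.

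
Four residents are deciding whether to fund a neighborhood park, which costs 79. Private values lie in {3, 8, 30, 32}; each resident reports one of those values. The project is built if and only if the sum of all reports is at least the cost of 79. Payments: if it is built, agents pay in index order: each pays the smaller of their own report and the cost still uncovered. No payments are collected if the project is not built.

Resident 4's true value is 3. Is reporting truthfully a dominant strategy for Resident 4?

Yes

Check each profile of the others' reports and compare truth against every alternative report.
Others report (8, 32, 32): truth gives 0, best alternative gives -4.
Others report (32, 8, 32): truth gives 0, best alternative gives -4.
Others report (32, 32, 8): truth gives 0, best alternative gives -4.
Others report (30, 30, 30): truth gives 3, best alternative gives 3.
Others report (30, 30, 32): truth gives 3, best alternative gives 3.
Others report (30, 32, 30): truth gives 3, best alternative gives 3.
(Remaining 58 profiles checked similarly; truth is weakly best in each.)
In every case the truthful report is at least as good as any alternative, so it is a dominant strategy.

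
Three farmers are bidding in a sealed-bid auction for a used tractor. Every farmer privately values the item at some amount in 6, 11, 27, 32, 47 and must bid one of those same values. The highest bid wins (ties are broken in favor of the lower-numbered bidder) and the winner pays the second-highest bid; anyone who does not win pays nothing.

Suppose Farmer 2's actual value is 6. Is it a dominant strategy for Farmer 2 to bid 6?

Check each profile of the others' bids and compare truth against every alternative bid.
Others bid (6, 11): truth gives 0, best alternative gives -5.
Others bid (6, 6): truth gives 0, best alternative gives 0.
Others bid (6, 27): truth gives 0, best alternative gives 0.
Others bid (6, 32): truth gives 0, best alternative gives 0.
Others bid (6, 47): truth gives 0, best alternative gives 0.
Others bid (11, 6): truth gives 0, best alternative gives 0.
(Remaining 19 profiles checked similarly; truth is weakly best in each.)
In every case the truthful bid is at least as good as any alternative, so it is a dominant strategy.

Yes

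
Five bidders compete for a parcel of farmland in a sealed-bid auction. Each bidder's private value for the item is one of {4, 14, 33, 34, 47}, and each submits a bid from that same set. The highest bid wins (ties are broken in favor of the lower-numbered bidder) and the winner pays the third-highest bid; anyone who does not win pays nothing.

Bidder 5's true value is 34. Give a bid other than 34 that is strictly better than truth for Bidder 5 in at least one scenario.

Suppose Bidder 1 bids 4, Bidder 2 bids 4, Bidder 3 bids 4 and Bidder 4 bids 34.
Bid 34: loses, pays 0, utility 0.
Bid 47: wins, pays 4, utility 34 - 4 = 30.
So bidding 47 beats truth here (30 > 0).

47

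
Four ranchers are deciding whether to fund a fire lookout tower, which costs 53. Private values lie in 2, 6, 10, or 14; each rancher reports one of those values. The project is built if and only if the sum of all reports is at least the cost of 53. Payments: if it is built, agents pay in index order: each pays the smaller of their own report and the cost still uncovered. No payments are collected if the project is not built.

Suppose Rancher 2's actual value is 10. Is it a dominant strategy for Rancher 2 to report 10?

Check each profile of the others' reports and compare truth against every alternative report.
Others report (2, 2, 2): truth gives 0, best alternative gives 0.
Others report (2, 2, 6): truth gives 0, best alternative gives 0.
Others report (2, 2, 10): truth gives 0, best alternative gives 0.
Others report (2, 2, 14): truth gives 0, best alternative gives 0.
Others report (2, 6, 2): truth gives 0, best alternative gives 0.
Others report (2, 6, 6): truth gives 0, best alternative gives 0.
(Remaining 58 profiles checked similarly; truth is weakly best in each.)
In every case the truthful report is at least as good as any alternative, so it is a dominant strategy.

Yes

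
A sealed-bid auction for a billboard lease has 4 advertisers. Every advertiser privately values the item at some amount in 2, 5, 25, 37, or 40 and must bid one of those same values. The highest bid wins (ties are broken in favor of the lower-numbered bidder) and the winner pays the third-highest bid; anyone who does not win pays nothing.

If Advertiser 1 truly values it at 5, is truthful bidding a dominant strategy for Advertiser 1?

Consider the case where Advertiser 2 bids 2, Advertiser 3 bids 2 and Advertiser 4 bids 25.
Truthful bid 5: loses, pays 0, utility 0.
Bid 25 instead: wins, pays 2, utility 5 - 2 = 3.
Since 3 > 0, bidding 25 is strictly better here, so truthful bidding is not dominant.

No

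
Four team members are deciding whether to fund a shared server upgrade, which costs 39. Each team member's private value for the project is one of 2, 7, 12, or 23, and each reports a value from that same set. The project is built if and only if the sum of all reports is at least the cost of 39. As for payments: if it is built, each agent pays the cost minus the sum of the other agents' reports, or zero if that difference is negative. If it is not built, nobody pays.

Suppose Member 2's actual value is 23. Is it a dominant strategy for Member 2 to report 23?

Yes

Check each profile of the others' reports and compare truth against every alternative report.
Others report (2, 12, 12): truth gives 10, best alternative gives 0.
Others report (7, 7, 12): truth gives 10, best alternative gives 0.
Others report (7, 12, 7): truth gives 10, best alternative gives 0.
Others report (12, 2, 12): truth gives 10, best alternative gives 0.
Others report (12, 7, 7): truth gives 10, best alternative gives 0.
Others report (12, 12, 2): truth gives 10, best alternative gives 0.
(Remaining 58 profiles checked similarly; truth is weakly best in each.)
In every case the truthful report is at least as good as any alternative, so it is a dominant strategy.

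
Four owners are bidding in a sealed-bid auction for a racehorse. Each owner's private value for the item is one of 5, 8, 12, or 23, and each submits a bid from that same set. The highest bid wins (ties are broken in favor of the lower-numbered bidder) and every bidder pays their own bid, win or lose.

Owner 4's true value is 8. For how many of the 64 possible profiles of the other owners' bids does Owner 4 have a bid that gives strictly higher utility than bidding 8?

Others bid (5, 5, 8): truth gives -8; bid 12 gives -4 > -8. Violating.
Others bid (5, 5, 12): truth gives -8; bid 5 gives -5 > -8. Violating.
Others bid (5, 5, 23): truth gives -8; bid 5 gives -5 > -8. Violating.
Others bid (5, 8, 5): truth gives -8; bid 12 gives -4 > -8. Violating.
Others bid (5, 5, 5): truth gives 0; no alternative beats it.
(Checking all 64 profiles: 63 have a profitable deviation, 1 does not.)

63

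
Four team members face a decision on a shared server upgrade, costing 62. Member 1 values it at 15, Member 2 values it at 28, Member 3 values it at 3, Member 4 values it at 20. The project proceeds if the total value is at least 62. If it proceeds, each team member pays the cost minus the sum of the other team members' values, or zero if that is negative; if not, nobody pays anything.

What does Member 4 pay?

16

Total value 66 ≥ cost 62, so the project is built.
The other team members' values sum to 46.
Cost minus that sum is 62 - 46 = 16.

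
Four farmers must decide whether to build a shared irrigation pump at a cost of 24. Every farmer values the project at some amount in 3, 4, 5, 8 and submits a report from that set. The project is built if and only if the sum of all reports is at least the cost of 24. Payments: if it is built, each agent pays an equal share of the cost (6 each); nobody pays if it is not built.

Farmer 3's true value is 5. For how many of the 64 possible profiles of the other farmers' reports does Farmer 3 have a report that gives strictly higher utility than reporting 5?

Others report (3, 8, 8): truth gives -1; report 3 gives 0 > -1. Violating.
Others report (4, 8, 8): truth gives -1; report 3 gives 0 > -1. Violating.
Others report (8, 3, 8): truth gives -1; report 3 gives 0 > -1. Violating.
Others report (8, 4, 8): truth gives -1; report 3 gives 0 > -1. Violating.
Others report (3, 3, 3): truth gives 0; no alternative beats it.
Others report (3, 3, 4): truth gives 0; no alternative beats it.
(Checking all 64 profiles: 6 have a profitable deviation, 58 do not.)

6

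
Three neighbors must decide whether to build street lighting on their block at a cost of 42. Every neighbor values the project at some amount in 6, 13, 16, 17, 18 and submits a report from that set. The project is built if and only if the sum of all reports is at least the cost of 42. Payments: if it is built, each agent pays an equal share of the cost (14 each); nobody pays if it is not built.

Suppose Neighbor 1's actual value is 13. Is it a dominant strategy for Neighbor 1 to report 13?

No

Consider the case where Neighbor 2 reports 13 and Neighbor 3 reports 16.
Truthful report 13: project built, pays 14, utility 13 - 14 = -1.
Report 6 instead: project not built, utility 0.
Since 0 > -1, reporting 6 is strictly better here, so truthful reporting is not dominant.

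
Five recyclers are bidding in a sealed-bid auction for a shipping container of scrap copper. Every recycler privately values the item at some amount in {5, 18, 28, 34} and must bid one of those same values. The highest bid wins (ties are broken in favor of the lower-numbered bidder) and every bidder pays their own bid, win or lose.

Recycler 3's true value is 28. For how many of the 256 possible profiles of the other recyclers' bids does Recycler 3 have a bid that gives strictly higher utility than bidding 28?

224

Others bid (5, 5, 5, 5): truth gives 0; bid 18 gives 10 > 0. Violating.
Others bid (5, 5, 5, 18): truth gives 0; bid 18 gives 10 > 0. Violating.
Others bid (5, 5, 5, 34): truth gives -28; bid 5 gives -5 > -28. Violating.
Others bid (5, 5, 18, 5): truth gives 0; bid 18 gives 10 > 0. Violating.
Others bid (5, 5, 5, 28): truth gives 0; no alternative beats it.
Others bid (5, 5, 18, 28): truth gives 0; no alternative beats it.
(Checking all 256 profiles: 224 have a profitable deviation, 32 do not.)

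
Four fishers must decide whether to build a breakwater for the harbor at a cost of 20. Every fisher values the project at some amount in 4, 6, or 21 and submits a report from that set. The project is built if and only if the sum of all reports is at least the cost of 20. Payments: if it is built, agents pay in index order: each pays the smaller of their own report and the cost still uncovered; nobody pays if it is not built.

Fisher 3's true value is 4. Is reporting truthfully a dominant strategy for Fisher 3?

Yes

Check each profile of the others' reports and compare truth against every alternative report.
Others report (4, 4, 6): truth gives 0, best alternative gives -2.
Others report (4, 4, 21): truth gives 0, best alternative gives -2.
Others report (4, 6, 4): truth gives 0, best alternative gives -2.
Others report (4, 6, 6): truth gives 0, best alternative gives -2.
Others report (4, 6, 21): truth gives 0, best alternative gives -2.
Others report (6, 4, 4): truth gives 0, best alternative gives -2.
(Remaining 21 profiles checked similarly; truth is weakly best in each.)
In every case the truthful report is at least as good as any alternative, so it is a dominant strategy.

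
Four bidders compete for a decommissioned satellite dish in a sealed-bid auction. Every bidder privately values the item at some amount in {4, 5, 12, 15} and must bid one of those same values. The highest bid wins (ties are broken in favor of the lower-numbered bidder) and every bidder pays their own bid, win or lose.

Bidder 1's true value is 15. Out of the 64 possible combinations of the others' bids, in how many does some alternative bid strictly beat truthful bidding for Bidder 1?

27

Others bid (4, 4, 4): truth gives 0; bid 4 gives 11 > 0. Violating.
Others bid (4, 4, 5): truth gives 0; bid 5 gives 10 > 0. Violating.
Others bid (4, 4, 12): truth gives 0; bid 12 gives 3 > 0. Violating.
Others bid (4, 5, 4): truth gives 0; bid 5 gives 10 > 0. Violating.
Others bid (4, 4, 15): truth gives 0; no alternative beats it.
Others bid (4, 5, 15): truth gives 0; no alternative beats it.
(Checking all 64 profiles: 27 have a profitable deviation, 37 do not.)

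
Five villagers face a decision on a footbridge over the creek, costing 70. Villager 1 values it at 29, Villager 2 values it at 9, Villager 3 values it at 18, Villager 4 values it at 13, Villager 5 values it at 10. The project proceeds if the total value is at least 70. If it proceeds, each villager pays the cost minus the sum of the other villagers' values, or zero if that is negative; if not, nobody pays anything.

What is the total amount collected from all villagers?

34

Total value 79 ≥ cost 70, so it is built.
Villager 1: others sum to 50; max(0, 70 - 50) = 20.
Villager 2: others sum to 70; max(0, 70 - 70) = 0.
Villager 3: others sum to 61; max(0, 70 - 61) = 9.
Villager 4: others sum to 66; max(0, 70 - 66) = 4.
Villager 5: others sum to 69; max(0, 70 - 69) = 1.
Total collected = 20 + 0 + 9 + 4 + 1 = 34.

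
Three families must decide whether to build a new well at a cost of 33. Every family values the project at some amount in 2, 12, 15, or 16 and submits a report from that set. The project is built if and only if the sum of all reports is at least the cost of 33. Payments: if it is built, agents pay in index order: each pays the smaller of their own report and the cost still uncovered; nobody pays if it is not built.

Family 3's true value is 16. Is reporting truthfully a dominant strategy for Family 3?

Check each profile of the others' reports and compare truth against every alternative report.
Others report (16, 16): truth gives 15, best alternative gives 15.
Others report (15, 16): truth gives 14, best alternative gives 14.
Others report (16, 15): truth gives 14, best alternative gives 14.
Others report (15, 15): truth gives 13, best alternative gives 13.
Others report (12, 16): truth gives 11, best alternative gives 11.
Others report (16, 12): truth gives 11, best alternative gives 11.
(Remaining 10 profiles checked similarly; truth is weakly best in each.)
In every case the truthful report is at least as good as any alternative, so it is a dominant strategy.

Yes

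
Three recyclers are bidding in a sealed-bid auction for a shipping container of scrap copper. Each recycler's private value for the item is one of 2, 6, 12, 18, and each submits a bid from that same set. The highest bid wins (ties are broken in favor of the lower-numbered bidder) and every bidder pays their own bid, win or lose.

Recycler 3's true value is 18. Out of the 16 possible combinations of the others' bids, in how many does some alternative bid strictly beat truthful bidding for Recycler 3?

11

Others bid (2, 2): truth gives 0; bid 6 gives 12 > 0. Violating.
Others bid (2, 6): truth gives 0; bid 12 gives 6 > 0. Violating.
Others bid (2, 18): truth gives -18; bid 2 gives -2 > -18. Violating.
Others bid (6, 2): truth gives 0; bid 12 gives 6 > 0. Violating.
Others bid (2, 12): truth gives 0; no alternative beats it.
Others bid (6, 12): truth gives 0; no alternative beats it.
(Checking all 16 profiles: 11 have a profitable deviation, 5 do not.)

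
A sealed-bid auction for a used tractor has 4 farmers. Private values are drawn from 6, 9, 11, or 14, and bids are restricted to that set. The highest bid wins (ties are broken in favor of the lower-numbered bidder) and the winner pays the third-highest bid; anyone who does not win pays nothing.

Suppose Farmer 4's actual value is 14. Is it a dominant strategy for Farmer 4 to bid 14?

Yes

Check each profile of the others' bids and compare truth against every alternative bid.
Others bid (6, 6, 11): truth gives 8, best alternative gives 0.
Others bid (6, 11, 6): truth gives 8, best alternative gives 0.
Others bid (11, 6, 6): truth gives 8, best alternative gives 0.
Others bid (6, 9, 11): truth gives 5, best alternative gives 0.
Others bid (6, 11, 9): truth gives 5, best alternative gives 0.
Others bid (9, 6, 11): truth gives 5, best alternative gives 0.
(Remaining 58 profiles checked similarly; truth is weakly best in each.)
In every case the truthful bid is at least as good as any alternative, so it is a dominant strategy.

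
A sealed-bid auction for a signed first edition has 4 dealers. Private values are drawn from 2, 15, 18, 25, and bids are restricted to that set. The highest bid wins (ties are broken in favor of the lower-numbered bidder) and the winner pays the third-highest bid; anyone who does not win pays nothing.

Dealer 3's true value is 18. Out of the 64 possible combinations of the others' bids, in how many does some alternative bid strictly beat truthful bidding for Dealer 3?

Others bid (2, 2, 25): truth gives 0; bid 25 gives 16 > 0. Violating.
Others bid (2, 15, 25): truth gives 0; bid 25 gives 3 > 0. Violating.
Others bid (2, 18, 2): truth gives 0; bid 25 gives 16 > 0. Violating.
Others bid (2, 18, 15): truth gives 0; bid 25 gives 3 > 0. Violating.
Others bid (2, 2, 2): truth gives 16; no alternative beats it.
Others bid (2, 2, 15): truth gives 16; no alternative beats it.
(Checking all 64 profiles: 12 have a profitable deviation, 52 do not.)

12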